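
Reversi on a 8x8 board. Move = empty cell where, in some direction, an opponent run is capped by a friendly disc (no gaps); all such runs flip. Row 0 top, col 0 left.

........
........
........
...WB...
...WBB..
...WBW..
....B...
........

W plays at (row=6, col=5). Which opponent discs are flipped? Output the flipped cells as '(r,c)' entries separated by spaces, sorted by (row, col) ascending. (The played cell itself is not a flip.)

Dir NW: opp run (5,4) capped by W -> flip
Dir N: first cell 'W' (not opp) -> no flip
Dir NE: first cell '.' (not opp) -> no flip
Dir W: opp run (6,4), next='.' -> no flip
Dir E: first cell '.' (not opp) -> no flip
Dir SW: first cell '.' (not opp) -> no flip
Dir S: first cell '.' (not opp) -> no flip
Dir SE: first cell '.' (not opp) -> no flip

Answer: (5,4)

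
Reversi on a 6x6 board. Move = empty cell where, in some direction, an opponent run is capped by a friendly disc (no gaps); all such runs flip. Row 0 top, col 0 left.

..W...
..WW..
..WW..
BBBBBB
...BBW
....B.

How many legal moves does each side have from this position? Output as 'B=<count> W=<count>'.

-- B to move --
(0,1): flips 2 -> legal
(0,3): flips 2 -> legal
(0,4): flips 2 -> legal
(1,1): flips 1 -> legal
(1,4): flips 1 -> legal
(2,1): no bracket -> illegal
(2,4): no bracket -> illegal
(5,5): flips 1 -> legal
B mobility = 6
-- W to move --
(2,0): no bracket -> illegal
(2,1): no bracket -> illegal
(2,4): no bracket -> illegal
(2,5): flips 1 -> legal
(4,0): flips 1 -> legal
(4,1): flips 1 -> legal
(4,2): flips 3 -> legal
(5,2): no bracket -> illegal
(5,3): flips 2 -> legal
(5,5): flips 2 -> legal
W mobility = 6

Answer: B=6 W=6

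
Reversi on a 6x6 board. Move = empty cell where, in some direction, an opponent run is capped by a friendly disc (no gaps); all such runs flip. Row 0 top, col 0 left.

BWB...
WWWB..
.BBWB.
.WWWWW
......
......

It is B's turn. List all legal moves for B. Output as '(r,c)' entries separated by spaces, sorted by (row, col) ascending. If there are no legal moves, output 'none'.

Answer: (0,3) (2,0) (4,0) (4,1) (4,2) (4,3) (4,4)

Derivation:
(0,3): flips 1 -> legal
(1,4): no bracket -> illegal
(2,0): flips 2 -> legal
(2,5): no bracket -> illegal
(3,0): no bracket -> illegal
(4,0): flips 1 -> legal
(4,1): flips 1 -> legal
(4,2): flips 2 -> legal
(4,3): flips 3 -> legal
(4,4): flips 2 -> legal
(4,5): no bracket -> illegal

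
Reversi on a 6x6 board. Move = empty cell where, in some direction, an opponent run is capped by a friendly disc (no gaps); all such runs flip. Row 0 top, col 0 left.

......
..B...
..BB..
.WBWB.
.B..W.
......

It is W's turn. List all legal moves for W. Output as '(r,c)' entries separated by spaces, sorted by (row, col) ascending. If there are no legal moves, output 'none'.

(0,1): no bracket -> illegal
(0,2): no bracket -> illegal
(0,3): no bracket -> illegal
(1,1): flips 1 -> legal
(1,3): flips 2 -> legal
(1,4): no bracket -> illegal
(2,1): no bracket -> illegal
(2,4): flips 1 -> legal
(2,5): no bracket -> illegal
(3,0): no bracket -> illegal
(3,5): flips 1 -> legal
(4,0): no bracket -> illegal
(4,2): no bracket -> illegal
(4,3): no bracket -> illegal
(4,5): no bracket -> illegal
(5,0): no bracket -> illegal
(5,1): flips 1 -> legal
(5,2): no bracket -> illegal

Answer: (1,1) (1,3) (2,4) (3,5) (5,1)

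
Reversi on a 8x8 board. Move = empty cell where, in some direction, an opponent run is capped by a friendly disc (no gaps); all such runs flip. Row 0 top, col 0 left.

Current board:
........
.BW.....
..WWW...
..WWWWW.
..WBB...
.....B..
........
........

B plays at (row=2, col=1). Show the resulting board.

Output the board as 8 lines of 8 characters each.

Place B at (2,1); scan 8 dirs for brackets.
Dir NW: first cell '.' (not opp) -> no flip
Dir N: first cell 'B' (not opp) -> no flip
Dir NE: opp run (1,2), next='.' -> no flip
Dir W: first cell '.' (not opp) -> no flip
Dir E: opp run (2,2) (2,3) (2,4), next='.' -> no flip
Dir SW: first cell '.' (not opp) -> no flip
Dir S: first cell '.' (not opp) -> no flip
Dir SE: opp run (3,2) capped by B -> flip
All flips: (3,2)

Answer: ........
.BW.....
.BWWW...
..BWWWW.
..WBB...
.....B..
........
........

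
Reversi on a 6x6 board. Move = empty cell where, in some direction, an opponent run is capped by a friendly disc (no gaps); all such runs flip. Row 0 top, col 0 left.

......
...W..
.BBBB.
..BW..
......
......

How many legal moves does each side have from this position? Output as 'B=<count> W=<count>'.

Answer: B=7 W=4

Derivation:
-- B to move --
(0,2): flips 1 -> legal
(0,3): flips 1 -> legal
(0,4): flips 1 -> legal
(1,2): no bracket -> illegal
(1,4): no bracket -> illegal
(3,4): flips 1 -> legal
(4,2): flips 1 -> legal
(4,3): flips 1 -> legal
(4,4): flips 1 -> legal
B mobility = 7
-- W to move --
(1,0): no bracket -> illegal
(1,1): flips 1 -> legal
(1,2): no bracket -> illegal
(1,4): no bracket -> illegal
(1,5): flips 1 -> legal
(2,0): no bracket -> illegal
(2,5): no bracket -> illegal
(3,0): no bracket -> illegal
(3,1): flips 2 -> legal
(3,4): no bracket -> illegal
(3,5): flips 1 -> legal
(4,1): no bracket -> illegal
(4,2): no bracket -> illegal
(4,3): no bracket -> illegal
W mobility = 4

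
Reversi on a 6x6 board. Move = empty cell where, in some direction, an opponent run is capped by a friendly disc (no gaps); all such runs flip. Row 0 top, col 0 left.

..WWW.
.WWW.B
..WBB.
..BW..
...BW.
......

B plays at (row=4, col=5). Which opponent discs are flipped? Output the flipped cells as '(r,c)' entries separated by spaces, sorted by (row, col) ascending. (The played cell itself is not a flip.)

Dir NW: first cell '.' (not opp) -> no flip
Dir N: first cell '.' (not opp) -> no flip
Dir NE: edge -> no flip
Dir W: opp run (4,4) capped by B -> flip
Dir E: edge -> no flip
Dir SW: first cell '.' (not opp) -> no flip
Dir S: first cell '.' (not opp) -> no flip
Dir SE: edge -> no flip

Answer: (4,4)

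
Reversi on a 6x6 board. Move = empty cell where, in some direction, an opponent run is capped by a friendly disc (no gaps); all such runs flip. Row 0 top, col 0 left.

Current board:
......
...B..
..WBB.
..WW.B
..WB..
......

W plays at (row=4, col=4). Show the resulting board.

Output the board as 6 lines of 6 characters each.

Place W at (4,4); scan 8 dirs for brackets.
Dir NW: first cell 'W' (not opp) -> no flip
Dir N: first cell '.' (not opp) -> no flip
Dir NE: opp run (3,5), next=edge -> no flip
Dir W: opp run (4,3) capped by W -> flip
Dir E: first cell '.' (not opp) -> no flip
Dir SW: first cell '.' (not opp) -> no flip
Dir S: first cell '.' (not opp) -> no flip
Dir SE: first cell '.' (not opp) -> no flip
All flips: (4,3)

Answer: ......
...B..
..WBB.
..WW.B
..WWW.
......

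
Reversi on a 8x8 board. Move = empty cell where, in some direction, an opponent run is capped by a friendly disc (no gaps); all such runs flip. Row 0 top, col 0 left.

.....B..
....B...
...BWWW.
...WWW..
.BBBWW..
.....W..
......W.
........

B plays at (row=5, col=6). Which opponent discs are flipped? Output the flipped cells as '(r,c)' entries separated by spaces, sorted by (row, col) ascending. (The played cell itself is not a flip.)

Dir NW: opp run (4,5) (3,4) capped by B -> flip
Dir N: first cell '.' (not opp) -> no flip
Dir NE: first cell '.' (not opp) -> no flip
Dir W: opp run (5,5), next='.' -> no flip
Dir E: first cell '.' (not opp) -> no flip
Dir SW: first cell '.' (not opp) -> no flip
Dir S: opp run (6,6), next='.' -> no flip
Dir SE: first cell '.' (not opp) -> no flip

Answer: (3,4) (4,5)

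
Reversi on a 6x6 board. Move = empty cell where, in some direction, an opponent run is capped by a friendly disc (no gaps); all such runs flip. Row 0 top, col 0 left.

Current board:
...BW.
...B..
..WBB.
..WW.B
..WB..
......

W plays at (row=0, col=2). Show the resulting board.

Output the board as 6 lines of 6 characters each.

Answer: ..WWW.
...B..
..WBB.
..WW.B
..WB..
......

Derivation:
Place W at (0,2); scan 8 dirs for brackets.
Dir NW: edge -> no flip
Dir N: edge -> no flip
Dir NE: edge -> no flip
Dir W: first cell '.' (not opp) -> no flip
Dir E: opp run (0,3) capped by W -> flip
Dir SW: first cell '.' (not opp) -> no flip
Dir S: first cell '.' (not opp) -> no flip
Dir SE: opp run (1,3) (2,4) (3,5), next=edge -> no flip
All flips: (0,3)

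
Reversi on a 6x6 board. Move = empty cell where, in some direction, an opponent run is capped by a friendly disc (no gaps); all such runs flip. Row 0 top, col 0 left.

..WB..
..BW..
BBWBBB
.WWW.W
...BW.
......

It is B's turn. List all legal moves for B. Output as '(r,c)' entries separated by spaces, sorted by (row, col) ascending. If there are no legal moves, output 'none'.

(0,1): flips 1 -> legal
(0,4): no bracket -> illegal
(1,1): no bracket -> illegal
(1,4): flips 1 -> legal
(3,0): no bracket -> illegal
(3,4): no bracket -> illegal
(4,0): no bracket -> illegal
(4,1): flips 2 -> legal
(4,2): flips 4 -> legal
(4,5): flips 2 -> legal
(5,3): no bracket -> illegal
(5,4): no bracket -> illegal
(5,5): no bracket -> illegal

Answer: (0,1) (1,4) (4,1) (4,2) (4,5)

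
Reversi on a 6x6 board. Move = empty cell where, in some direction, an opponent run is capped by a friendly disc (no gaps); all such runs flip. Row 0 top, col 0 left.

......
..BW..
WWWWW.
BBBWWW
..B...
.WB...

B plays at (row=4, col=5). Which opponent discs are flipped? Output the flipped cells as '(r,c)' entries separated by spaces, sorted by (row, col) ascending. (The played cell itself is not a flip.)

Answer: (2,3) (3,4)

Derivation:
Dir NW: opp run (3,4) (2,3) capped by B -> flip
Dir N: opp run (3,5), next='.' -> no flip
Dir NE: edge -> no flip
Dir W: first cell '.' (not opp) -> no flip
Dir E: edge -> no flip
Dir SW: first cell '.' (not opp) -> no flip
Dir S: first cell '.' (not opp) -> no flip
Dir SE: edge -> no flip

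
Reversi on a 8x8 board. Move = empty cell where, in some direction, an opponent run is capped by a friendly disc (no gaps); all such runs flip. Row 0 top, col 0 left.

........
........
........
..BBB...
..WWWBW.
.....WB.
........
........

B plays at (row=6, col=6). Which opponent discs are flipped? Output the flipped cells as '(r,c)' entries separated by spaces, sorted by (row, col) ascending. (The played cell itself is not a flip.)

Answer: (4,4) (5,5)

Derivation:
Dir NW: opp run (5,5) (4,4) capped by B -> flip
Dir N: first cell 'B' (not opp) -> no flip
Dir NE: first cell '.' (not opp) -> no flip
Dir W: first cell '.' (not opp) -> no flip
Dir E: first cell '.' (not opp) -> no flip
Dir SW: first cell '.' (not opp) -> no flip
Dir S: first cell '.' (not opp) -> no flip
Dir SE: first cell '.' (not opp) -> no flip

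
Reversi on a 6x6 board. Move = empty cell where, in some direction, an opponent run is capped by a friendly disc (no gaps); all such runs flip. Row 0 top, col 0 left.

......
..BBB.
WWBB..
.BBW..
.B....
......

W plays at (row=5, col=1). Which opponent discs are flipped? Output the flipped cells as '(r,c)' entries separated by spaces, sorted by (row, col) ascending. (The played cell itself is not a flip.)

Answer: (3,1) (4,1)

Derivation:
Dir NW: first cell '.' (not opp) -> no flip
Dir N: opp run (4,1) (3,1) capped by W -> flip
Dir NE: first cell '.' (not opp) -> no flip
Dir W: first cell '.' (not opp) -> no flip
Dir E: first cell '.' (not opp) -> no flip
Dir SW: edge -> no flip
Dir S: edge -> no flip
Dir SE: edge -> no flip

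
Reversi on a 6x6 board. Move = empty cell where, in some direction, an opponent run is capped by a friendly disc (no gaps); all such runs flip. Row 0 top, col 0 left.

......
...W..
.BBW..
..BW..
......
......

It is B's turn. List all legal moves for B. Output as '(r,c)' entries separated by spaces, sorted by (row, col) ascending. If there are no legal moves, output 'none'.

Answer: (0,4) (1,4) (2,4) (3,4) (4,4)

Derivation:
(0,2): no bracket -> illegal
(0,3): no bracket -> illegal
(0,4): flips 1 -> legal
(1,2): no bracket -> illegal
(1,4): flips 1 -> legal
(2,4): flips 1 -> legal
(3,4): flips 1 -> legal
(4,2): no bracket -> illegal
(4,3): no bracket -> illegal
(4,4): flips 1 -> legal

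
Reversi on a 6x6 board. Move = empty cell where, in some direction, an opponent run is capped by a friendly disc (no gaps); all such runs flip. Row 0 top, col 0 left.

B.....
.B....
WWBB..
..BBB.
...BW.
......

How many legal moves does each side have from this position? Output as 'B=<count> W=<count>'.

-- B to move --
(1,0): flips 1 -> legal
(1,2): no bracket -> illegal
(3,0): no bracket -> illegal
(3,1): flips 1 -> legal
(3,5): no bracket -> illegal
(4,5): flips 1 -> legal
(5,3): no bracket -> illegal
(5,4): flips 1 -> legal
(5,5): flips 1 -> legal
B mobility = 5
-- W to move --
(0,1): flips 1 -> legal
(0,2): flips 1 -> legal
(1,0): no bracket -> illegal
(1,2): no bracket -> illegal
(1,3): no bracket -> illegal
(1,4): no bracket -> illegal
(2,4): flips 3 -> legal
(2,5): no bracket -> illegal
(3,1): no bracket -> illegal
(3,5): no bracket -> illegal
(4,1): no bracket -> illegal
(4,2): flips 1 -> legal
(4,5): no bracket -> illegal
(5,2): no bracket -> illegal
(5,3): no bracket -> illegal
(5,4): flips 2 -> legal
W mobility = 5

Answer: B=5 W=5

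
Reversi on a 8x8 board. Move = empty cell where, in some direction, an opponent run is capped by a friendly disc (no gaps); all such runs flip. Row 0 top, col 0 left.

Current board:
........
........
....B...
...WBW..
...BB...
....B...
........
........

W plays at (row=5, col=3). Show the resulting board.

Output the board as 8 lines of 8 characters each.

Place W at (5,3); scan 8 dirs for brackets.
Dir NW: first cell '.' (not opp) -> no flip
Dir N: opp run (4,3) capped by W -> flip
Dir NE: opp run (4,4) capped by W -> flip
Dir W: first cell '.' (not opp) -> no flip
Dir E: opp run (5,4), next='.' -> no flip
Dir SW: first cell '.' (not opp) -> no flip
Dir S: first cell '.' (not opp) -> no flip
Dir SE: first cell '.' (not opp) -> no flip
All flips: (4,3) (4,4)

Answer: ........
........
....B...
...WBW..
...WW...
...WB...
........
........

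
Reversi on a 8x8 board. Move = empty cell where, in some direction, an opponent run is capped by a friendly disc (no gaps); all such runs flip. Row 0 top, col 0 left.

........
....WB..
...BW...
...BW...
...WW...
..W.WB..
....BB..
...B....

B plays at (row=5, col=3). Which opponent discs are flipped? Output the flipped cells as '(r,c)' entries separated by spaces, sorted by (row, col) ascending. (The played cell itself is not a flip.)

Answer: (4,3) (5,4)

Derivation:
Dir NW: first cell '.' (not opp) -> no flip
Dir N: opp run (4,3) capped by B -> flip
Dir NE: opp run (4,4), next='.' -> no flip
Dir W: opp run (5,2), next='.' -> no flip
Dir E: opp run (5,4) capped by B -> flip
Dir SW: first cell '.' (not opp) -> no flip
Dir S: first cell '.' (not opp) -> no flip
Dir SE: first cell 'B' (not opp) -> no flip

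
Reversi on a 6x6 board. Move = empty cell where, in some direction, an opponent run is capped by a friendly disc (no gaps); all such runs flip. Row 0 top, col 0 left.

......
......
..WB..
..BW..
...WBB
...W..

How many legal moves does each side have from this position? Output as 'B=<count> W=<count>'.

-- B to move --
(1,1): flips 2 -> legal
(1,2): flips 1 -> legal
(1,3): no bracket -> illegal
(2,1): flips 1 -> legal
(2,4): no bracket -> illegal
(3,1): no bracket -> illegal
(3,4): flips 1 -> legal
(4,2): flips 1 -> legal
(5,2): no bracket -> illegal
(5,4): flips 1 -> legal
B mobility = 6
-- W to move --
(1,2): no bracket -> illegal
(1,3): flips 1 -> legal
(1,4): no bracket -> illegal
(2,1): flips 1 -> legal
(2,4): flips 1 -> legal
(3,1): flips 1 -> legal
(3,4): no bracket -> illegal
(3,5): flips 1 -> legal
(4,1): no bracket -> illegal
(4,2): flips 1 -> legal
(5,4): no bracket -> illegal
(5,5): flips 1 -> legal
W mobility = 7

Answer: B=6 W=7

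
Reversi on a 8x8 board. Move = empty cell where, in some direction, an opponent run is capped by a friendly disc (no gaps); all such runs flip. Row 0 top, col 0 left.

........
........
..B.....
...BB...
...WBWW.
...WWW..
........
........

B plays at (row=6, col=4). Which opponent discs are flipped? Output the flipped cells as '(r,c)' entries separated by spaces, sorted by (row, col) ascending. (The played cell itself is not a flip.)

Answer: (5,4)

Derivation:
Dir NW: opp run (5,3), next='.' -> no flip
Dir N: opp run (5,4) capped by B -> flip
Dir NE: opp run (5,5) (4,6), next='.' -> no flip
Dir W: first cell '.' (not opp) -> no flip
Dir E: first cell '.' (not opp) -> no flip
Dir SW: first cell '.' (not opp) -> no flip
Dir S: first cell '.' (not opp) -> no flip
Dir SE: first cell '.' (not opp) -> no flip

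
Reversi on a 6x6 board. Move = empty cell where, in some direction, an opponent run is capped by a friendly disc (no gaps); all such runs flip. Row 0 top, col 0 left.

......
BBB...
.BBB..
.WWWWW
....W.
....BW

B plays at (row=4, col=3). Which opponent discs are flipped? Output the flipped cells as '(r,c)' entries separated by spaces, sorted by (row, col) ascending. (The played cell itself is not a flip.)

Answer: (3,2) (3,3)

Derivation:
Dir NW: opp run (3,2) capped by B -> flip
Dir N: opp run (3,3) capped by B -> flip
Dir NE: opp run (3,4), next='.' -> no flip
Dir W: first cell '.' (not opp) -> no flip
Dir E: opp run (4,4), next='.' -> no flip
Dir SW: first cell '.' (not opp) -> no flip
Dir S: first cell '.' (not opp) -> no flip
Dir SE: first cell 'B' (not opp) -> no flip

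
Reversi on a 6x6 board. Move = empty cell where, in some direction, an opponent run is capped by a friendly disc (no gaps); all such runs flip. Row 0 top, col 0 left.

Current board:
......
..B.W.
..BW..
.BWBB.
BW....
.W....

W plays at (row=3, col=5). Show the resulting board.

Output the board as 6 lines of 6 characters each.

Place W at (3,5); scan 8 dirs for brackets.
Dir NW: first cell '.' (not opp) -> no flip
Dir N: first cell '.' (not opp) -> no flip
Dir NE: edge -> no flip
Dir W: opp run (3,4) (3,3) capped by W -> flip
Dir E: edge -> no flip
Dir SW: first cell '.' (not opp) -> no flip
Dir S: first cell '.' (not opp) -> no flip
Dir SE: edge -> no flip
All flips: (3,3) (3,4)

Answer: ......
..B.W.
..BW..
.BWWWW
BW....
.W....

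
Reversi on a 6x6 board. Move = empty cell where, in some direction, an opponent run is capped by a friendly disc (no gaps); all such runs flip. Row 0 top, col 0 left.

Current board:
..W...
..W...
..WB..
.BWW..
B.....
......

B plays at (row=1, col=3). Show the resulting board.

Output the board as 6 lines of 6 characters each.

Answer: ..W...
..WB..
..BB..
.BWW..
B.....
......

Derivation:
Place B at (1,3); scan 8 dirs for brackets.
Dir NW: opp run (0,2), next=edge -> no flip
Dir N: first cell '.' (not opp) -> no flip
Dir NE: first cell '.' (not opp) -> no flip
Dir W: opp run (1,2), next='.' -> no flip
Dir E: first cell '.' (not opp) -> no flip
Dir SW: opp run (2,2) capped by B -> flip
Dir S: first cell 'B' (not opp) -> no flip
Dir SE: first cell '.' (not opp) -> no flip
All flips: (2,2)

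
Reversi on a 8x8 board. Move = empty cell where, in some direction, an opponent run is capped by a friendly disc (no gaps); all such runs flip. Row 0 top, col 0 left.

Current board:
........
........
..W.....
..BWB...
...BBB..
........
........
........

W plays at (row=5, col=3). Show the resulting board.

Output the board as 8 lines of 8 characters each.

Place W at (5,3); scan 8 dirs for brackets.
Dir NW: first cell '.' (not opp) -> no flip
Dir N: opp run (4,3) capped by W -> flip
Dir NE: opp run (4,4), next='.' -> no flip
Dir W: first cell '.' (not opp) -> no flip
Dir E: first cell '.' (not opp) -> no flip
Dir SW: first cell '.' (not opp) -> no flip
Dir S: first cell '.' (not opp) -> no flip
Dir SE: first cell '.' (not opp) -> no flip
All flips: (4,3)

Answer: ........
........
..W.....
..BWB...
...WBB..
...W....
........
........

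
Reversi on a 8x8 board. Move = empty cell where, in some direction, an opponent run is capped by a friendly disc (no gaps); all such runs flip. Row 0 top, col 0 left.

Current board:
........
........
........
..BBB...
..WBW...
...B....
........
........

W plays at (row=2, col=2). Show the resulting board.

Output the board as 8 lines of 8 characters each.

Place W at (2,2); scan 8 dirs for brackets.
Dir NW: first cell '.' (not opp) -> no flip
Dir N: first cell '.' (not opp) -> no flip
Dir NE: first cell '.' (not opp) -> no flip
Dir W: first cell '.' (not opp) -> no flip
Dir E: first cell '.' (not opp) -> no flip
Dir SW: first cell '.' (not opp) -> no flip
Dir S: opp run (3,2) capped by W -> flip
Dir SE: opp run (3,3) capped by W -> flip
All flips: (3,2) (3,3)

Answer: ........
........
..W.....
..WWB...
..WBW...
...B....
........
........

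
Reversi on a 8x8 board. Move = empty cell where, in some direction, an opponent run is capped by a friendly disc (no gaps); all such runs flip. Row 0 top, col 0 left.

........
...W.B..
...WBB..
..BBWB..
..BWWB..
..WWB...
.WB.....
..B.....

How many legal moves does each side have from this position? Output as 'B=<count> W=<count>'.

Answer: B=12 W=15

Derivation:
-- B to move --
(0,2): flips 1 -> legal
(0,3): flips 2 -> legal
(0,4): no bracket -> illegal
(1,2): flips 2 -> legal
(1,4): flips 1 -> legal
(2,2): flips 1 -> legal
(4,1): no bracket -> illegal
(5,0): flips 1 -> legal
(5,1): flips 2 -> legal
(5,5): flips 1 -> legal
(6,0): flips 1 -> legal
(6,3): flips 2 -> legal
(6,4): flips 1 -> legal
(7,0): flips 4 -> legal
(7,1): no bracket -> illegal
B mobility = 12
-- W to move --
(0,4): no bracket -> illegal
(0,5): no bracket -> illegal
(0,6): no bracket -> illegal
(1,4): flips 1 -> legal
(1,6): flips 1 -> legal
(2,1): flips 1 -> legal
(2,2): flips 3 -> legal
(2,6): flips 3 -> legal
(3,1): flips 3 -> legal
(3,6): flips 1 -> legal
(4,1): flips 2 -> legal
(4,6): flips 3 -> legal
(5,1): no bracket -> illegal
(5,5): flips 1 -> legal
(5,6): flips 1 -> legal
(6,3): flips 1 -> legal
(6,4): flips 1 -> legal
(6,5): flips 1 -> legal
(7,1): flips 1 -> legal
(7,3): no bracket -> illegal
W mobility = 15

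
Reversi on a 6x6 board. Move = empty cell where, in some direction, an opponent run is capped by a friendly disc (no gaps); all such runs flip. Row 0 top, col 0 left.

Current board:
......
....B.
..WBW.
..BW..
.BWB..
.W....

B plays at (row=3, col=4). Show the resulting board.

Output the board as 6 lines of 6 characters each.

Answer: ......
....B.
..WBB.
..BBB.
.BWB..
.W....

Derivation:
Place B at (3,4); scan 8 dirs for brackets.
Dir NW: first cell 'B' (not opp) -> no flip
Dir N: opp run (2,4) capped by B -> flip
Dir NE: first cell '.' (not opp) -> no flip
Dir W: opp run (3,3) capped by B -> flip
Dir E: first cell '.' (not opp) -> no flip
Dir SW: first cell 'B' (not opp) -> no flip
Dir S: first cell '.' (not opp) -> no flip
Dir SE: first cell '.' (not opp) -> no flip
All flips: (2,4) (3,3)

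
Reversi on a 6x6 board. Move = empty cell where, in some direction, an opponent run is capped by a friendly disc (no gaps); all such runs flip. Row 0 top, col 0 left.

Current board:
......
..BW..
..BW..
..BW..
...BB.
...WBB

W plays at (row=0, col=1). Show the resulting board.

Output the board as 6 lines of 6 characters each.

Answer: .W....
..WW..
..BW..
..BW..
...BB.
...WBB

Derivation:
Place W at (0,1); scan 8 dirs for brackets.
Dir NW: edge -> no flip
Dir N: edge -> no flip
Dir NE: edge -> no flip
Dir W: first cell '.' (not opp) -> no flip
Dir E: first cell '.' (not opp) -> no flip
Dir SW: first cell '.' (not opp) -> no flip
Dir S: first cell '.' (not opp) -> no flip
Dir SE: opp run (1,2) capped by W -> flip
All flips: (1,2)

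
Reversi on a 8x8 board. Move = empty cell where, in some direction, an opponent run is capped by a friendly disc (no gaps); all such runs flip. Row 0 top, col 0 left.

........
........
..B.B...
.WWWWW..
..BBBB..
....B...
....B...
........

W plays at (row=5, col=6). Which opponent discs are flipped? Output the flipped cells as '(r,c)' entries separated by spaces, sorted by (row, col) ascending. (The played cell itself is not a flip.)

Dir NW: opp run (4,5) capped by W -> flip
Dir N: first cell '.' (not opp) -> no flip
Dir NE: first cell '.' (not opp) -> no flip
Dir W: first cell '.' (not opp) -> no flip
Dir E: first cell '.' (not opp) -> no flip
Dir SW: first cell '.' (not opp) -> no flip
Dir S: first cell '.' (not opp) -> no flip
Dir SE: first cell '.' (not opp) -> no flip

Answer: (4,5)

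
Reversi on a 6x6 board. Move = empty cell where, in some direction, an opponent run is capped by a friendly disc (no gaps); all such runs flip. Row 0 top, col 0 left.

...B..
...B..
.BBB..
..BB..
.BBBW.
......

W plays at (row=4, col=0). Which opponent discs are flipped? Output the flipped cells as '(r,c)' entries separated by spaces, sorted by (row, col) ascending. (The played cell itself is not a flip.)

Dir NW: edge -> no flip
Dir N: first cell '.' (not opp) -> no flip
Dir NE: first cell '.' (not opp) -> no flip
Dir W: edge -> no flip
Dir E: opp run (4,1) (4,2) (4,3) capped by W -> flip
Dir SW: edge -> no flip
Dir S: first cell '.' (not opp) -> no flip
Dir SE: first cell '.' (not opp) -> no flip

Answer: (4,1) (4,2) (4,3)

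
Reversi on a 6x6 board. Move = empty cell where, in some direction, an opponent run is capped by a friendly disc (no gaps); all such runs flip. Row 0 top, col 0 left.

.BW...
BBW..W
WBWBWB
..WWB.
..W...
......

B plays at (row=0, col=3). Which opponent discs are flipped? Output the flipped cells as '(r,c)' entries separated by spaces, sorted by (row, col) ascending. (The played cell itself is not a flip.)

Dir NW: edge -> no flip
Dir N: edge -> no flip
Dir NE: edge -> no flip
Dir W: opp run (0,2) capped by B -> flip
Dir E: first cell '.' (not opp) -> no flip
Dir SW: opp run (1,2) capped by B -> flip
Dir S: first cell '.' (not opp) -> no flip
Dir SE: first cell '.' (not opp) -> no flip

Answer: (0,2) (1,2)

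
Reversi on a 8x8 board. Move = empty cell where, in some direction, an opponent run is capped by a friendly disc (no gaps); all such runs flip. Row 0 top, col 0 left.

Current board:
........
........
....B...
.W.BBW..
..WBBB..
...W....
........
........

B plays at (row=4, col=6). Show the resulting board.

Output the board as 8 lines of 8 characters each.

Answer: ........
........
....B...
.W.BBB..
..WBBBB.
...W....
........
........

Derivation:
Place B at (4,6); scan 8 dirs for brackets.
Dir NW: opp run (3,5) capped by B -> flip
Dir N: first cell '.' (not opp) -> no flip
Dir NE: first cell '.' (not opp) -> no flip
Dir W: first cell 'B' (not opp) -> no flip
Dir E: first cell '.' (not opp) -> no flip
Dir SW: first cell '.' (not opp) -> no flip
Dir S: first cell '.' (not opp) -> no flip
Dir SE: first cell '.' (not opp) -> no flip
All flips: (3,5)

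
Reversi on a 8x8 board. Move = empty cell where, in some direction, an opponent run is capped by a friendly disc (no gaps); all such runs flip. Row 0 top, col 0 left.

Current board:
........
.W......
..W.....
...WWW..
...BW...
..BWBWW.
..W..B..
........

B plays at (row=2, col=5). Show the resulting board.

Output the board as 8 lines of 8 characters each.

Answer: ........
.W......
..W..B..
...WBW..
...BW...
..BWBWW.
..W..B..
........

Derivation:
Place B at (2,5); scan 8 dirs for brackets.
Dir NW: first cell '.' (not opp) -> no flip
Dir N: first cell '.' (not opp) -> no flip
Dir NE: first cell '.' (not opp) -> no flip
Dir W: first cell '.' (not opp) -> no flip
Dir E: first cell '.' (not opp) -> no flip
Dir SW: opp run (3,4) capped by B -> flip
Dir S: opp run (3,5), next='.' -> no flip
Dir SE: first cell '.' (not opp) -> no flip
All flips: (3,4)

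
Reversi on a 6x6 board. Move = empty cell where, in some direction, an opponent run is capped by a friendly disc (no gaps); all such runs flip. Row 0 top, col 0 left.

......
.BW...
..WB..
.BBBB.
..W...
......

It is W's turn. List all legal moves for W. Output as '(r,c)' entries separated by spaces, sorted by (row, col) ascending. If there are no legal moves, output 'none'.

Answer: (0,0) (1,0) (2,0) (2,4) (4,0) (4,4) (4,5)

Derivation:
(0,0): flips 1 -> legal
(0,1): no bracket -> illegal
(0,2): no bracket -> illegal
(1,0): flips 1 -> legal
(1,3): no bracket -> illegal
(1,4): no bracket -> illegal
(2,0): flips 1 -> legal
(2,1): no bracket -> illegal
(2,4): flips 2 -> legal
(2,5): no bracket -> illegal
(3,0): no bracket -> illegal
(3,5): no bracket -> illegal
(4,0): flips 1 -> legal
(4,1): no bracket -> illegal
(4,3): no bracket -> illegal
(4,4): flips 1 -> legal
(4,5): flips 2 -> legal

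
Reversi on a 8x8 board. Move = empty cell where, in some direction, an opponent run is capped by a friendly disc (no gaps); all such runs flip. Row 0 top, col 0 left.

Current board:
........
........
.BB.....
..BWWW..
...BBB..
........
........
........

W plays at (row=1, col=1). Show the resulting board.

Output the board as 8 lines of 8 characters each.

Place W at (1,1); scan 8 dirs for brackets.
Dir NW: first cell '.' (not opp) -> no flip
Dir N: first cell '.' (not opp) -> no flip
Dir NE: first cell '.' (not opp) -> no flip
Dir W: first cell '.' (not opp) -> no flip
Dir E: first cell '.' (not opp) -> no flip
Dir SW: first cell '.' (not opp) -> no flip
Dir S: opp run (2,1), next='.' -> no flip
Dir SE: opp run (2,2) capped by W -> flip
All flips: (2,2)

Answer: ........
.W......
.BW.....
..BWWW..
...BBB..
........
........
........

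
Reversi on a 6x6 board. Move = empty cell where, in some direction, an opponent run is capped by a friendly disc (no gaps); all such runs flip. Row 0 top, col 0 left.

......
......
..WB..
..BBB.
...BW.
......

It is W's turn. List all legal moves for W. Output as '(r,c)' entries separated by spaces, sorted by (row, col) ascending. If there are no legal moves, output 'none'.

Answer: (2,4) (4,2)

Derivation:
(1,2): no bracket -> illegal
(1,3): no bracket -> illegal
(1,4): no bracket -> illegal
(2,1): no bracket -> illegal
(2,4): flips 2 -> legal
(2,5): no bracket -> illegal
(3,1): no bracket -> illegal
(3,5): no bracket -> illegal
(4,1): no bracket -> illegal
(4,2): flips 2 -> legal
(4,5): no bracket -> illegal
(5,2): no bracket -> illegal
(5,3): no bracket -> illegal
(5,4): no bracket -> illegal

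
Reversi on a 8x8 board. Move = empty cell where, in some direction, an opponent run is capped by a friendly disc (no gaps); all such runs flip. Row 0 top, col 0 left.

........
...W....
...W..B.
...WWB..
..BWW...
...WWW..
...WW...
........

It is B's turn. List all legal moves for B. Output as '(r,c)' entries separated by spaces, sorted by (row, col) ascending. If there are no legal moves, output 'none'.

Answer: (2,4) (3,2) (4,5) (6,2) (7,5)

Derivation:
(0,2): no bracket -> illegal
(0,3): no bracket -> illegal
(0,4): no bracket -> illegal
(1,2): no bracket -> illegal
(1,4): no bracket -> illegal
(2,2): no bracket -> illegal
(2,4): flips 1 -> legal
(2,5): no bracket -> illegal
(3,2): flips 2 -> legal
(4,5): flips 2 -> legal
(4,6): no bracket -> illegal
(5,2): no bracket -> illegal
(5,6): no bracket -> illegal
(6,2): flips 2 -> legal
(6,5): no bracket -> illegal
(6,6): no bracket -> illegal
(7,2): no bracket -> illegal
(7,3): no bracket -> illegal
(7,4): no bracket -> illegal
(7,5): flips 2 -> legal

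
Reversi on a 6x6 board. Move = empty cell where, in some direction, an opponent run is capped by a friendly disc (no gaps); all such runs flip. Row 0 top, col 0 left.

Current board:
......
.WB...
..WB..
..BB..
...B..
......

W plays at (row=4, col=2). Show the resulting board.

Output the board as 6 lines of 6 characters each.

Place W at (4,2); scan 8 dirs for brackets.
Dir NW: first cell '.' (not opp) -> no flip
Dir N: opp run (3,2) capped by W -> flip
Dir NE: opp run (3,3), next='.' -> no flip
Dir W: first cell '.' (not opp) -> no flip
Dir E: opp run (4,3), next='.' -> no flip
Dir SW: first cell '.' (not opp) -> no flip
Dir S: first cell '.' (not opp) -> no flip
Dir SE: first cell '.' (not opp) -> no flip
All flips: (3,2)

Answer: ......
.WB...
..WB..
..WB..
..WB..
......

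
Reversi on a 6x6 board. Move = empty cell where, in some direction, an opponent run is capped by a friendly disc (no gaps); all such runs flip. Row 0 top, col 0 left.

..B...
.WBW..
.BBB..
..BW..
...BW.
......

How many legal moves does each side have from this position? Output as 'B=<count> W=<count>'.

-- B to move --
(0,0): flips 1 -> legal
(0,1): flips 1 -> legal
(0,3): flips 1 -> legal
(0,4): flips 1 -> legal
(1,0): flips 1 -> legal
(1,4): flips 1 -> legal
(2,0): flips 1 -> legal
(2,4): flips 1 -> legal
(3,4): flips 1 -> legal
(3,5): no bracket -> illegal
(4,2): no bracket -> illegal
(4,5): flips 1 -> legal
(5,3): no bracket -> illegal
(5,4): no bracket -> illegal
(5,5): flips 2 -> legal
B mobility = 11
-- W to move --
(0,1): no bracket -> illegal
(0,3): no bracket -> illegal
(1,0): no bracket -> illegal
(1,4): no bracket -> illegal
(2,0): no bracket -> illegal
(2,4): no bracket -> illegal
(3,0): no bracket -> illegal
(3,1): flips 3 -> legal
(3,4): no bracket -> illegal
(4,1): no bracket -> illegal
(4,2): flips 1 -> legal
(5,2): no bracket -> illegal
(5,3): flips 1 -> legal
(5,4): no bracket -> illegal
W mobility = 3

Answer: B=11 W=3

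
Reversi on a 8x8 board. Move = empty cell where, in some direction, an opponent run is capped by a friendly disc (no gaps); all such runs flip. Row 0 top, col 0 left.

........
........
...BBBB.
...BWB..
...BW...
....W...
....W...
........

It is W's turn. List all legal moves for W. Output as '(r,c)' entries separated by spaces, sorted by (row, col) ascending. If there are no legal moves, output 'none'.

(1,2): flips 1 -> legal
(1,3): no bracket -> illegal
(1,4): flips 1 -> legal
(1,5): no bracket -> illegal
(1,6): flips 1 -> legal
(1,7): flips 2 -> legal
(2,2): flips 1 -> legal
(2,7): no bracket -> illegal
(3,2): flips 2 -> legal
(3,6): flips 1 -> legal
(3,7): no bracket -> illegal
(4,2): flips 1 -> legal
(4,5): no bracket -> illegal
(4,6): no bracket -> illegal
(5,2): flips 1 -> legal
(5,3): no bracket -> illegal

Answer: (1,2) (1,4) (1,6) (1,7) (2,2) (3,2) (3,6) (4,2) (5,2)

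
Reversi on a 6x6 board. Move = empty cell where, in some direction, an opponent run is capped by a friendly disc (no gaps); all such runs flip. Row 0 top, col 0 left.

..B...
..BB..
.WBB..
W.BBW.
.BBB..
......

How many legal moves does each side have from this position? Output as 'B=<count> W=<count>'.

-- B to move --
(1,0): flips 1 -> legal
(1,1): no bracket -> illegal
(2,0): flips 1 -> legal
(2,4): no bracket -> illegal
(2,5): flips 1 -> legal
(3,1): no bracket -> illegal
(3,5): flips 1 -> legal
(4,0): no bracket -> illegal
(4,4): no bracket -> illegal
(4,5): flips 1 -> legal
B mobility = 5
-- W to move --
(0,1): flips 2 -> legal
(0,3): flips 1 -> legal
(0,4): no bracket -> illegal
(1,1): no bracket -> illegal
(1,4): no bracket -> illegal
(2,4): flips 2 -> legal
(3,1): flips 2 -> legal
(4,0): no bracket -> illegal
(4,4): no bracket -> illegal
(5,0): no bracket -> illegal
(5,1): no bracket -> illegal
(5,2): flips 2 -> legal
(5,3): no bracket -> illegal
(5,4): flips 2 -> legal
W mobility = 6

Answer: B=5 W=6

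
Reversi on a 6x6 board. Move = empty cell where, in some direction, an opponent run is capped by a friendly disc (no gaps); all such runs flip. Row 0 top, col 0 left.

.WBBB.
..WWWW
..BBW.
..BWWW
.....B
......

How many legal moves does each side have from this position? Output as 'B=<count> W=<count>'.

-- B to move --
(0,0): flips 1 -> legal
(0,5): flips 1 -> legal
(1,0): no bracket -> illegal
(1,1): no bracket -> illegal
(2,1): flips 1 -> legal
(2,5): flips 3 -> legal
(4,2): no bracket -> illegal
(4,3): flips 1 -> legal
(4,4): flips 4 -> legal
B mobility = 6
-- W to move --
(0,5): flips 3 -> legal
(1,1): flips 1 -> legal
(2,1): flips 2 -> legal
(3,1): flips 2 -> legal
(4,1): flips 2 -> legal
(4,2): flips 2 -> legal
(4,3): no bracket -> illegal
(4,4): no bracket -> illegal
(5,4): no bracket -> illegal
(5,5): flips 1 -> legal
W mobility = 7

Answer: B=6 W=7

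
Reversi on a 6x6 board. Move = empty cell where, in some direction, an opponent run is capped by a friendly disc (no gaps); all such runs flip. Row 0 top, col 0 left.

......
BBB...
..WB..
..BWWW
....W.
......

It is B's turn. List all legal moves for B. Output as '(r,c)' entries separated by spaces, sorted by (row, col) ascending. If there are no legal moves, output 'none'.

(1,3): no bracket -> illegal
(2,1): flips 1 -> legal
(2,4): no bracket -> illegal
(2,5): no bracket -> illegal
(3,1): no bracket -> illegal
(4,2): no bracket -> illegal
(4,3): flips 1 -> legal
(4,5): flips 1 -> legal
(5,3): no bracket -> illegal
(5,4): no bracket -> illegal
(5,5): flips 3 -> legal

Answer: (2,1) (4,3) (4,5) (5,5)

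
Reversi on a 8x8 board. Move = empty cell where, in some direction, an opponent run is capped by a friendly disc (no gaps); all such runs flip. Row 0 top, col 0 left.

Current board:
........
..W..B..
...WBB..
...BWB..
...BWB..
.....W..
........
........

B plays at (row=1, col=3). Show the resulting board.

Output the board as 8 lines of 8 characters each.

Answer: ........
..WB.B..
...BBB..
...BWB..
...BWB..
.....W..
........
........

Derivation:
Place B at (1,3); scan 8 dirs for brackets.
Dir NW: first cell '.' (not opp) -> no flip
Dir N: first cell '.' (not opp) -> no flip
Dir NE: first cell '.' (not opp) -> no flip
Dir W: opp run (1,2), next='.' -> no flip
Dir E: first cell '.' (not opp) -> no flip
Dir SW: first cell '.' (not opp) -> no flip
Dir S: opp run (2,3) capped by B -> flip
Dir SE: first cell 'B' (not opp) -> no flip
All flips: (2,3)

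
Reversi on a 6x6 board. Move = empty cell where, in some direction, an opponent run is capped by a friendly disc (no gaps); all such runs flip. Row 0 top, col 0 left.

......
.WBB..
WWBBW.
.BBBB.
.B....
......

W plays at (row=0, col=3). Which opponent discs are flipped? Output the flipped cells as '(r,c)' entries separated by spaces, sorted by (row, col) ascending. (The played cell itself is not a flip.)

Dir NW: edge -> no flip
Dir N: edge -> no flip
Dir NE: edge -> no flip
Dir W: first cell '.' (not opp) -> no flip
Dir E: first cell '.' (not opp) -> no flip
Dir SW: opp run (1,2) capped by W -> flip
Dir S: opp run (1,3) (2,3) (3,3), next='.' -> no flip
Dir SE: first cell '.' (not opp) -> no flip

Answer: (1,2)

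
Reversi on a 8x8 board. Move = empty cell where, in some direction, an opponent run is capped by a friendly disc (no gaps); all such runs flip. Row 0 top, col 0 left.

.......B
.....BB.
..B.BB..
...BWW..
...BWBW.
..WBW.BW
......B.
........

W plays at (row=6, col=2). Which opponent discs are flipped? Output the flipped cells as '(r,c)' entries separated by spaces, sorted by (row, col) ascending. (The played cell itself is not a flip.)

Dir NW: first cell '.' (not opp) -> no flip
Dir N: first cell 'W' (not opp) -> no flip
Dir NE: opp run (5,3) capped by W -> flip
Dir W: first cell '.' (not opp) -> no flip
Dir E: first cell '.' (not opp) -> no flip
Dir SW: first cell '.' (not opp) -> no flip
Dir S: first cell '.' (not opp) -> no flip
Dir SE: first cell '.' (not opp) -> no flip

Answer: (5,3)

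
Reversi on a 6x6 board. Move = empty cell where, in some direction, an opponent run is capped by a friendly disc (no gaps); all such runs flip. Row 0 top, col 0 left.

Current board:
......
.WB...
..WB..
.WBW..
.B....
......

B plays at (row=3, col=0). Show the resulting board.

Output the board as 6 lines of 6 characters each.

Place B at (3,0); scan 8 dirs for brackets.
Dir NW: edge -> no flip
Dir N: first cell '.' (not opp) -> no flip
Dir NE: first cell '.' (not opp) -> no flip
Dir W: edge -> no flip
Dir E: opp run (3,1) capped by B -> flip
Dir SW: edge -> no flip
Dir S: first cell '.' (not opp) -> no flip
Dir SE: first cell 'B' (not opp) -> no flip
All flips: (3,1)

Answer: ......
.WB...
..WB..
BBBW..
.B....
......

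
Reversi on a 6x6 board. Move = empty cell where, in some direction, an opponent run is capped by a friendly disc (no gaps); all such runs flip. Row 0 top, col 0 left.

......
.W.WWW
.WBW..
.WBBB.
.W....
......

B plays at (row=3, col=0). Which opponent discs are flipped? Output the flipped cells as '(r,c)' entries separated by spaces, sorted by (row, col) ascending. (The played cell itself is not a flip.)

Dir NW: edge -> no flip
Dir N: first cell '.' (not opp) -> no flip
Dir NE: opp run (2,1), next='.' -> no flip
Dir W: edge -> no flip
Dir E: opp run (3,1) capped by B -> flip
Dir SW: edge -> no flip
Dir S: first cell '.' (not opp) -> no flip
Dir SE: opp run (4,1), next='.' -> no flip

Answer: (3,1)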